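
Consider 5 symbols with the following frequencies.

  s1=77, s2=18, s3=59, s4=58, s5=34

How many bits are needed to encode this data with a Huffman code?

544

Merge the two smallest weights repeatedly:
s2(18) + s5(34) → 52
52 + s4(58) → 110
s3(59) + s1(77) → 136
110 + 136 → 246
Total encoded bits = sum of merged weights = 52 + 110 + 136 + 246 = 544.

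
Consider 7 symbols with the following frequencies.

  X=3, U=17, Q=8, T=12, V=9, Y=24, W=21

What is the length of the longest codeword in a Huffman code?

4

Merge the two lowest-weight nodes at each step:
combine X(3), Q(8) → 11
combine V(9), 11 → 20
combine T(12), U(17) → 29
combine 20, W(21) → 41
combine Y(24), 29 → 53
combine 41, 53 → 94
The rarest symbols sit at the bottom; the longest codeword is 4 bits.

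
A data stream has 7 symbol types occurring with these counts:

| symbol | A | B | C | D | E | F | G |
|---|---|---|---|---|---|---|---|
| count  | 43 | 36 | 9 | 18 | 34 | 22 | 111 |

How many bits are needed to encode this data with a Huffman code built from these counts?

Merge the two smallest weights repeatedly:
combine C(9), D(18) → 27
combine F(22), 27 → 49
combine E(34), B(36) → 70
combine A(43), 49 → 92
combine 70, 92 → 162
combine G(111), 162 → 273
Total encoded bits = sum of merged weights = 27 + 49 + 70 + 92 + 162 + 273 = 673.

673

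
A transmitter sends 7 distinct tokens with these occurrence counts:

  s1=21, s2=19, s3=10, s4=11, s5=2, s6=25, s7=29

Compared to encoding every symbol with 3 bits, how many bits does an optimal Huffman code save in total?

42

Fixed-length: 3 bits × 117 symbols = 351 bits.
Huffman merges:
s5(2) + s3(10) → 12
s4(11) + 12 → 23
s2(19) + s1(21) → 40
23 + s6(25) → 48
s7(29) + 40 → 69
48 + 69 → 117
Huffman total = 12 + 23 + 40 + 48 + 69 + 117 = 309 bits.
Saving = 351 − 309 = 42 bits.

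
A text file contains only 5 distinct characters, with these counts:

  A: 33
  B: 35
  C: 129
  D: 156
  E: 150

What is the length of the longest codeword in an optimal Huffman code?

3

Merge the two lowest-weight nodes at each step:
combine A(33), B(35) → 68
combine 68, C(129) → 197
combine E(150), D(156) → 306
combine 197, 306 → 503
The rarest symbols sit at the bottom; the longest codeword is 3 bits.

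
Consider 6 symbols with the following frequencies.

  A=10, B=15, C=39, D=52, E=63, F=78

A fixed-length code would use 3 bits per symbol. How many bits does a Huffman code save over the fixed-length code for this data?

168

Fixed-length: 3 bits × 257 symbols = 771 bits.
Huffman merges:
A(10) + B(15) → 25
25 + C(39) → 64
D(52) + E(63) → 115
64 + F(78) → 142
115 + 142 → 257
Huffman total = 25 + 64 + 115 + 142 + 257 = 603 bits.
Saving = 771 − 603 = 168 bits.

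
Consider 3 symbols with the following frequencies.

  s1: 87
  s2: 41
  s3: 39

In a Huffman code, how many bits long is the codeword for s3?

2

Repeatedly merge the two smallest:
merge s3(39) and s2(41): 80
merge 80 and s1(87): 167
The subtree containing s3 is merged 2 times, so code length = 2.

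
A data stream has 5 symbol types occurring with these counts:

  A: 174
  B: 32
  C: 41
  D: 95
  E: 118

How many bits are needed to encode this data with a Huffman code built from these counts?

987

Build the Huffman tree bottom-up:
B(32) + C(41) → 73
73 + D(95) → 168
E(118) + 168 → 286
A(174) + 286 → 460
The encoded length is the sum of every internal node's weight: 73 + 168 + 286 + 460 = 987 bits.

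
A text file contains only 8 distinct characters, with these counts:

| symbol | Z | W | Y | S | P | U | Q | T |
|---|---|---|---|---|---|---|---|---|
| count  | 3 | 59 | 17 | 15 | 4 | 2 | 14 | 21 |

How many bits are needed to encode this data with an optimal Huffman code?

Greedily combine the two least-frequent nodes:
combine U(2), Z(3) → 5
combine P(4), 5 → 9
combine 9, Q(14) → 23
combine S(15), Y(17) → 32
combine T(21), 23 → 44
combine 32, 44 → 76
combine W(59), 76 → 135
Each symbol's bit-cost is frequency × depth; summing gives 324 bits (equivalently 5 + 9 + 23 + 32 + 44 + 76 + 135).

324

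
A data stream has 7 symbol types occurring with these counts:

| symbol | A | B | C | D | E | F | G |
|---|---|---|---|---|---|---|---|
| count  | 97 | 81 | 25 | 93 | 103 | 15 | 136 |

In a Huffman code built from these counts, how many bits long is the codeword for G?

2

Repeatedly merge the two smallest:
F(15) + C(25) → 40
40 + B(81) → 121
D(93) + A(97) → 190
E(103) + 121 → 224
G(136) + 190 → 326
224 + 326 → 550
G sits 2 levels below the root, so its codeword is 2 bits.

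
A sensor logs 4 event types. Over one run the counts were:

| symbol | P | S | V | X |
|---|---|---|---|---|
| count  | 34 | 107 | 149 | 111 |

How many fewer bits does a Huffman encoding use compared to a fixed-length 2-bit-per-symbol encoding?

8

Fixed-length: 2 bits × 401 symbols = 802 bits.
Huffman merges:
combine P(34), S(107) → 141
combine X(111), 141 → 252
combine V(149), 252 → 401
Huffman total = 141 + 252 + 401 = 794 bits.
Saving = 802 − 794 = 8 bits.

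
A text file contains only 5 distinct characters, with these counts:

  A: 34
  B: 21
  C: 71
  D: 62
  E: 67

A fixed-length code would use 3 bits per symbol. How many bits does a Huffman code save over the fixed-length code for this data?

Fixed-length: 3 bits × 255 symbols = 765 bits.
Huffman merges:
merge B(21) and A(34): 55
merge 55 and D(62): 117
merge E(67) and C(71): 138
merge 117 and 138: 255
Huffman total = 55 + 117 + 138 + 255 = 565 bits.
Saving = 765 − 565 = 200 bits.

200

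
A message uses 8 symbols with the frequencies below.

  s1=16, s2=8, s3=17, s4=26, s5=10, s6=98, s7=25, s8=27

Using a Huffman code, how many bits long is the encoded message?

Build the Huffman tree bottom-up:
combine s2(8), s5(10) → 18
combine s1(16), s3(17) → 33
combine 18, s7(25) → 43
combine s4(26), s8(27) → 53
combine 33, 43 → 76
combine 53, 76 → 129
combine s6(98), 129 → 227
Total encoded bits = sum of merged weights = 18 + 33 + 43 + 53 + 76 + 129 + 227 = 579.

579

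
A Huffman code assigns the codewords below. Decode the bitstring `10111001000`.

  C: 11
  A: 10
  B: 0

ACABABB

Read left to right; each codeword is recognised as soon as it completes (prefix code):
  10→A | 11→C | 10→A | 0→B | 10→A | 0→B | 0→B
Decoded message: ACABABB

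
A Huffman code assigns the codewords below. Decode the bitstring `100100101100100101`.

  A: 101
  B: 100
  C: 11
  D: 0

BBABBA

Read left to right; each codeword is recognised as soon as it completes (prefix code):
  100→B | 100→B | 101→A | 100→B | 100→B | 101→A
Decoded message: BBABBA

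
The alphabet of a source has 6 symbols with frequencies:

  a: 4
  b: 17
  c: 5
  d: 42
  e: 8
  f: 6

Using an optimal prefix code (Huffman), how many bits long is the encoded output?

Merge the two smallest weights repeatedly:
merge a(4) and c(5): 9
merge f(6) and e(8): 14
merge 9 and 14: 23
merge b(17) and 23: 40
merge 40 and d(42): 82
Total encoded bits = sum of merged weights = 9 + 14 + 23 + 40 + 82 = 168.

168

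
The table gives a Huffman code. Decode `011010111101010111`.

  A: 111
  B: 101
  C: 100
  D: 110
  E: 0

EDBAEBEA

Read left to right; each codeword is recognised as soon as it completes (prefix code):
  0→E | 110→D | 101→B | 111→A | 0→E | 101→B | 0→E | 111→A
Decoded message: EDBAEBEA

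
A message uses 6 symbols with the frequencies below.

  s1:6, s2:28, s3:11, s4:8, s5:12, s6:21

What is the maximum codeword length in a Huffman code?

3

Merge the two lowest-weight nodes at each step:
combine s1(6), s4(8) → 14
combine s3(11), s5(12) → 23
combine 14, s6(21) → 35
combine 23, s2(28) → 51
combine 35, 51 → 86
The first pair merged (s1, s4) ends up deepest, at depth 3.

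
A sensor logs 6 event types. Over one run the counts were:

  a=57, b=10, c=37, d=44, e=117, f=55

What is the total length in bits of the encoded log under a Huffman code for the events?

773

Greedily combine the two least-frequent nodes:
merge b(10) and c(37): 47
merge d(44) and 47: 91
merge f(55) and a(57): 112
merge 91 and 112: 203
merge e(117) and 203: 320
Each symbol's bit-cost is frequency × depth; summing gives 773 bits (equivalently 47 + 91 + 112 + 203 + 320).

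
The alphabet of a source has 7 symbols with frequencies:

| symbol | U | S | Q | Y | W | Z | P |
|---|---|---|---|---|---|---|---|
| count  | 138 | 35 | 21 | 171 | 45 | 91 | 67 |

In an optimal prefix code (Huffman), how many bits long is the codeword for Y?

Repeatedly merge the two smallest:
merge Q(21) and S(35): 56
merge W(45) and 56: 101
merge P(67) and Z(91): 158
merge 101 and U(138): 239
merge 158 and Y(171): 329
merge 239 and 329: 568
Y's leaf is at depth 2, giving a 2-bit codeword.

2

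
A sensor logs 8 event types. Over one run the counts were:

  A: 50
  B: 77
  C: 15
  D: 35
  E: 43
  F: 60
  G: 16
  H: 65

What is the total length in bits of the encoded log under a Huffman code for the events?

Greedily combine the two least-frequent nodes:
combine C(15), G(16) → 31
combine 31, D(35) → 66
combine E(43), A(50) → 93
combine F(60), H(65) → 125
combine 66, B(77) → 143
combine 93, 125 → 218
combine 143, 218 → 361
Each symbol's bit-cost is frequency × depth; summing gives 1037 bits (equivalently 31 + 66 + 93 + 125 + 143 + 218 + 361).

1037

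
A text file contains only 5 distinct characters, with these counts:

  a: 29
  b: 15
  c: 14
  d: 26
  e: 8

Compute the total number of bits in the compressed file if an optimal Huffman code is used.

Merge the two smallest weights repeatedly:
combine e(8), c(14) → 22
combine b(15), 22 → 37
combine d(26), a(29) → 55
combine 37, 55 → 92
The encoded length is the sum of every internal node's weight: 22 + 37 + 55 + 92 = 206 bits.

206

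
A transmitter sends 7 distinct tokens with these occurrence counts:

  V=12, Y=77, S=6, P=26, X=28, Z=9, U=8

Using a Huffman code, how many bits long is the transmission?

Build the Huffman tree bottom-up:
combine S(6), U(8) → 14
combine Z(9), V(12) → 21
combine 14, 21 → 35
combine P(26), X(28) → 54
combine 35, 54 → 89
combine Y(77), 89 → 166
Total encoded bits = sum of merged weights = 14 + 21 + 35 + 54 + 89 + 166 = 379.

379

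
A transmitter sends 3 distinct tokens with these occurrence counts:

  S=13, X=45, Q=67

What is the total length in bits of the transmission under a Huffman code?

Build the Huffman tree bottom-up:
combine S(13), X(45) → 58
combine 58, Q(67) → 125
Total encoded bits = sum of merged weights = 58 + 125 = 183.

183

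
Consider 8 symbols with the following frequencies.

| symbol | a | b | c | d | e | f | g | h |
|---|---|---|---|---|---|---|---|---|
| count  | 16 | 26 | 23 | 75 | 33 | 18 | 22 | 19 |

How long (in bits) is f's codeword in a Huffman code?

Repeatedly merge the two smallest:
a(16) + f(18) → 34
h(19) + g(22) → 41
c(23) + b(26) → 49
e(33) + 34 → 67
41 + 49 → 90
67 + d(75) → 142
90 + 142 → 232
The subtree containing f is merged 4 times, so code length = 4.

4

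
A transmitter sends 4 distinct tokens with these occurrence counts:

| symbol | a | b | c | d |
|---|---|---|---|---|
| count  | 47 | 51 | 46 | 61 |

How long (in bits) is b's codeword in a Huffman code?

Repeatedly merge the two smallest:
combine c(46), a(47) → 93
combine b(51), d(61) → 112
combine 93, 112 → 205
The subtree containing b is merged 2 times, so code length = 2.

2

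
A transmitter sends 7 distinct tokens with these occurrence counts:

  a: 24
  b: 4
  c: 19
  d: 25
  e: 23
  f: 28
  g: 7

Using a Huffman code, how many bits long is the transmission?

Merge the two smallest weights repeatedly:
combine b(4), g(7) → 11
combine 11, c(19) → 30
combine e(23), a(24) → 47
combine d(25), f(28) → 53
combine 30, 47 → 77
combine 53, 77 → 130
The encoded length is the sum of every internal node's weight: 11 + 30 + 47 + 53 + 77 + 130 = 348 bits.

348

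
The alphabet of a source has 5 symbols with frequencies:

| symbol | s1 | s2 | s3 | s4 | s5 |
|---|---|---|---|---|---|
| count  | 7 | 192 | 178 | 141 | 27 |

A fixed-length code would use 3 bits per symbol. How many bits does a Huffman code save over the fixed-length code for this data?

528

Fixed-length: 3 bits × 545 symbols = 1635 bits.
Huffman merges:
merge s1(7) and s5(27): 34
merge 34 and s4(141): 175
merge 175 and s3(178): 353
merge s2(192) and 353: 545
Huffman total = 34 + 175 + 353 + 545 = 1107 bits.
Saving = 1635 − 1107 = 528 bits.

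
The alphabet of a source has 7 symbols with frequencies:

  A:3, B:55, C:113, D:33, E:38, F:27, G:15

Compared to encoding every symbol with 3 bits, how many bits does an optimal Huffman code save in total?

Fixed-length: 3 bits × 284 symbols = 852 bits.
Huffman merges:
A(3) + G(15) → 18
18 + F(27) → 45
D(33) + E(38) → 71
45 + B(55) → 100
71 + 100 → 171
C(113) + 171 → 284
Huffman total = 18 + 45 + 71 + 100 + 171 + 284 = 689 bits.
Saving = 852 − 689 = 163 bits.

163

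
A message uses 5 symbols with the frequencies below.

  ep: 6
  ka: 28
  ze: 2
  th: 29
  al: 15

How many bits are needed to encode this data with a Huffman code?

162

Greedily combine the two least-frequent nodes:
merge ze(2) and ep(6): 8
merge 8 and al(15): 23
merge 23 and ka(28): 51
merge th(29) and 51: 80
Each symbol's bit-cost is frequency × depth; summing gives 162 bits (equivalently 8 + 23 + 51 + 80).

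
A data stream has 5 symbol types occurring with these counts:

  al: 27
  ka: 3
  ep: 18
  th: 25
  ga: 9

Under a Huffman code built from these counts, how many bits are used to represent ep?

2

Repeatedly merge the two smallest:
merge ka(3) and ga(9): 12
merge 12 and ep(18): 30
merge th(25) and al(27): 52
merge 30 and 52: 82
ep's leaf is at depth 2, giving a 2-bit codeword.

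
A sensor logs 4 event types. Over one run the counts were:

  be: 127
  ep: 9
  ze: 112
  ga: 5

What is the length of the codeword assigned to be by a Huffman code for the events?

1

Huffman merges, smallest pair first:
combine ga(5), ep(9) → 14
combine 14, ze(112) → 126
combine 126, be(127) → 253
be is merged only at the final step, so code length = 1.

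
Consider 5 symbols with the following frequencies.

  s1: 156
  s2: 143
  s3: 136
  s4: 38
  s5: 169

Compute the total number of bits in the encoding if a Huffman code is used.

Merge the two smallest weights repeatedly:
merge s4(38) and s3(136): 174
merge s2(143) and s1(156): 299
merge s5(169) and 174: 343
merge 299 and 343: 642
Each symbol's bit-cost is frequency × depth; summing gives 1458 bits (equivalently 174 + 299 + 343 + 642).

1458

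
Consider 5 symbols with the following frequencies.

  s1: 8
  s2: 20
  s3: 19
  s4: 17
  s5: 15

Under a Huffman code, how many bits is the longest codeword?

Merge the two lowest-weight nodes at each step:
combine s1(8), s5(15) → 23
combine s4(17), s3(19) → 36
combine s2(20), 23 → 43
combine 36, 43 → 79
The rarest symbols sit at the bottom; the longest codeword is 3 bits.

3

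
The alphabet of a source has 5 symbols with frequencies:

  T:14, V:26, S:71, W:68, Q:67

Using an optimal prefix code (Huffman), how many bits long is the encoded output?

Greedily combine the two least-frequent nodes:
merge T(14) and V(26): 40
merge 40 and Q(67): 107
merge W(68) and S(71): 139
merge 107 and 139: 246
Each symbol's bit-cost is frequency × depth; summing gives 532 bits (equivalently 40 + 107 + 139 + 246).

532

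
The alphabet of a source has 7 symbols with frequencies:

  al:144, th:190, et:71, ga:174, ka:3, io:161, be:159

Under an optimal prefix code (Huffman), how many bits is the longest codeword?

Merge the two lowest-weight nodes at each step:
combine ka(3), et(71) → 74
combine 74, al(144) → 218
combine be(159), io(161) → 320
combine ga(174), th(190) → 364
combine 218, 320 → 538
combine 364, 538 → 902
Maximum depth reached is 4.

4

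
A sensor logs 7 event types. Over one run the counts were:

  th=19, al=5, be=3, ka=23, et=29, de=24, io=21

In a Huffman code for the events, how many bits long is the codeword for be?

Repeatedly merge the two smallest:
be(3) + al(5) → 8
8 + th(19) → 27
io(21) + ka(23) → 44
de(24) + 27 → 51
et(29) + 44 → 73
51 + 73 → 124
The subtree containing be is merged 4 times, so code length = 4.

4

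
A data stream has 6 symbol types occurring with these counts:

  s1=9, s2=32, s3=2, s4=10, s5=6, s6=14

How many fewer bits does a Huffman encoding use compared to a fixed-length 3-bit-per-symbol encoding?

Fixed-length: 3 bits × 73 symbols = 219 bits.
Huffman merges:
combine s3(2), s5(6) → 8
combine 8, s1(9) → 17
combine s4(10), s6(14) → 24
combine 17, 24 → 41
combine s2(32), 41 → 73
Huffman total = 8 + 17 + 24 + 41 + 73 = 163 bits.
Saving = 219 − 163 = 56 bits.

56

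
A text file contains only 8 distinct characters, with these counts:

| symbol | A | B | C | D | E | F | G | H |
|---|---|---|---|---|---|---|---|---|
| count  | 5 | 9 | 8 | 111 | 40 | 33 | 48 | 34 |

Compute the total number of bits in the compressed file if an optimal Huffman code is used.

732

Merge the two smallest weights repeatedly:
merge A(5) and C(8): 13
merge B(9) and 13: 22
merge 22 and F(33): 55
merge H(34) and E(40): 74
merge G(48) and 55: 103
merge 74 and 103: 177
merge D(111) and 177: 288
Each symbol's bit-cost is frequency × depth; summing gives 732 bits (equivalently 13 + 22 + 55 + 74 + 103 + 177 + 288).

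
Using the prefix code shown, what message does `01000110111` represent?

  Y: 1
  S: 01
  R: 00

SRSYSYY

Read left to right; each codeword is recognised as soon as it completes (prefix code):
  01→S | 00→R | 01→S | 1→Y | 01→S | 1→Y | 1→Y
Decoded message: SRSYSYY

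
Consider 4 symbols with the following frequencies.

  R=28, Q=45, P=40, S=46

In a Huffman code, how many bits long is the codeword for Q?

Repeatedly merge the two smallest:
merge R(28) and P(40): 68
merge Q(45) and S(46): 91
merge 68 and 91: 159
Q's leaf is at depth 2, giving a 2-bit codeword.

2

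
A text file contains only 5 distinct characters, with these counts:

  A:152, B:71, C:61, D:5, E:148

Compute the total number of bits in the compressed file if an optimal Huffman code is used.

Merge the two smallest weights repeatedly:
merge D(5) and C(61): 66
merge 66 and B(71): 137
merge 137 and E(148): 285
merge A(152) and 285: 437
Total encoded bits = sum of merged weights = 66 + 137 + 285 + 437 = 925.

925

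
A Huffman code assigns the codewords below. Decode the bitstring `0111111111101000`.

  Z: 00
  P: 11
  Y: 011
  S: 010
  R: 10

YPPPPSZ

Read left to right; each codeword is recognised as soon as it completes (prefix code):
  011→Y | 11→P | 11→P | 11→P | 11→P | 010→S | 00→Z
Decoded message: YPPPPSZ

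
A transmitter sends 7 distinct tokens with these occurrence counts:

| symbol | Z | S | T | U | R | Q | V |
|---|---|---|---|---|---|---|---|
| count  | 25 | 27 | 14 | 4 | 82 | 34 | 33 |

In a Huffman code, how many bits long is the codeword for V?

3

Huffman merges, smallest pair first:
combine U(4), T(14) → 18
combine 18, Z(25) → 43
combine S(27), V(33) → 60
combine Q(34), 43 → 77
combine 60, 77 → 137
combine R(82), 137 → 219
V's leaf is at depth 3, giving a 3-bit codeword.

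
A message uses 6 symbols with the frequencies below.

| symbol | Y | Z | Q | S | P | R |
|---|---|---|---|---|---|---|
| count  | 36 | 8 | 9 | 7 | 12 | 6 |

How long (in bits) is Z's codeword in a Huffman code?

3

Huffman merges, smallest pair first:
merge R(6) and S(7): 13
merge Z(8) and Q(9): 17
merge P(12) and 13: 25
merge 17 and 25: 42
merge Y(36) and 42: 78
Z's leaf is at depth 3, giving a 3-bit codeword.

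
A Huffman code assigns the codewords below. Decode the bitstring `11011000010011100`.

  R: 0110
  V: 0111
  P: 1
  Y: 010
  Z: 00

PPRZYVZ

Read left to right; each codeword is recognised as soon as it completes (prefix code):
  1→P | 1→P | 0110→R | 00→Z | 010→Y | 0111→V | 00→Z
Decoded message: PPRZYVZ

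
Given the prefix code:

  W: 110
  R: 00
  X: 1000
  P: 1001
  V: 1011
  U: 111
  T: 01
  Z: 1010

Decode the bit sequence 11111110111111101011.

UUVUWV

Read left to right; each codeword is recognised as soon as it completes (prefix code):
  111→U | 111→U | 1011→V | 111→U | 110→W | 1011→V
Decoded message: UUVUWV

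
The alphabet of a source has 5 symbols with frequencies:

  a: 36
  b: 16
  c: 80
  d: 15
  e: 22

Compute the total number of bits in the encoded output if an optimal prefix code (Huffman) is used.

Merge the two smallest weights repeatedly:
d(15) + b(16) → 31
e(22) + 31 → 53
a(36) + 53 → 89
c(80) + 89 → 169
Each symbol's bit-cost is frequency × depth; summing gives 342 bits (equivalently 31 + 53 + 89 + 169).

342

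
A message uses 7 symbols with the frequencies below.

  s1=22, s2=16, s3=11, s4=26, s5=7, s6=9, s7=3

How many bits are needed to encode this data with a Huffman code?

244

Build the Huffman tree bottom-up:
s7(3) + s5(7) → 10
s6(9) + 10 → 19
s3(11) + s2(16) → 27
19 + s1(22) → 41
s4(26) + 27 → 53
41 + 53 → 94
Each symbol's bit-cost is frequency × depth; summing gives 244 bits (equivalently 10 + 19 + 27 + 41 + 53 + 94).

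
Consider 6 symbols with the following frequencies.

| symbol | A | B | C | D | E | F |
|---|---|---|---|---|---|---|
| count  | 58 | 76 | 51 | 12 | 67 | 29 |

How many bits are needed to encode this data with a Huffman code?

Greedily combine the two least-frequent nodes:
merge D(12) and F(29): 41
merge 41 and C(51): 92
merge A(58) and E(67): 125
merge B(76) and 92: 168
merge 125 and 168: 293
Each symbol's bit-cost is frequency × depth; summing gives 719 bits (equivalently 41 + 92 + 125 + 168 + 293).

719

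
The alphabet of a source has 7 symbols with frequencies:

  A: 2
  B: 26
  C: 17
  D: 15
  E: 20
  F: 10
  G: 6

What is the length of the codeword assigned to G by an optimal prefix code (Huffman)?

Build the tree from the bottom:
A(2) + G(6) → 8
8 + F(10) → 18
D(15) + C(17) → 32
18 + E(20) → 38
B(26) + 32 → 58
38 + 58 → 96
G sits 4 levels below the root, so its codeword is 4 bits.

4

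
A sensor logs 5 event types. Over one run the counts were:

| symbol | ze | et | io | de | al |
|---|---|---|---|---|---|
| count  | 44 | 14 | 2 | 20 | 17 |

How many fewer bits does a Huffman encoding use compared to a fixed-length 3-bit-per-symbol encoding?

92

Fixed-length: 3 bits × 97 symbols = 291 bits.
Huffman merges:
io(2) + et(14) → 16
16 + al(17) → 33
de(20) + 33 → 53
ze(44) + 53 → 97
Huffman total = 16 + 33 + 53 + 97 = 199 bits.
Saving = 291 − 199 = 92 bits.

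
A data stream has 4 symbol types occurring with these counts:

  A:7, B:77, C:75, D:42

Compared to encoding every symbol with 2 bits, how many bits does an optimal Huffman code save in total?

Fixed-length: 2 bits × 201 symbols = 402 bits.
Huffman merges:
merge A(7) and D(42): 49
merge 49 and C(75): 124
merge B(77) and 124: 201
Huffman total = 49 + 124 + 201 = 374 bits.
Saving = 402 − 374 = 28 bits.

28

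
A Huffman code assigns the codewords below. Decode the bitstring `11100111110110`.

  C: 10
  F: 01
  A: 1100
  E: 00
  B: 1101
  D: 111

DEDBC

Read left to right; each codeword is recognised as soon as it completes (prefix code):
  111→D | 00→E | 111→D | 1101→B | 10→C
Decoded message: DEDBC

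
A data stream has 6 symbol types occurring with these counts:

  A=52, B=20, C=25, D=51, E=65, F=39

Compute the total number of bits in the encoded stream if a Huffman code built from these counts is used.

633

Greedily combine the two least-frequent nodes:
B(20) + C(25) → 45
F(39) + 45 → 84
D(51) + A(52) → 103
E(65) + 84 → 149
103 + 149 → 252
Each symbol's bit-cost is frequency × depth; summing gives 633 bits (equivalently 45 + 84 + 103 + 149 + 252).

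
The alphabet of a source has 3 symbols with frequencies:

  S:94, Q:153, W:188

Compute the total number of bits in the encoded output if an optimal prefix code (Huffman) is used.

682

Greedily combine the two least-frequent nodes:
S(94) + Q(153) → 247
W(188) + 247 → 435
Each symbol's bit-cost is frequency × depth; summing gives 682 bits (equivalently 247 + 435).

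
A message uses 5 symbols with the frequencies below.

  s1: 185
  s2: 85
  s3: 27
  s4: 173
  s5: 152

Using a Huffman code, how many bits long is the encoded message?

Greedily combine the two least-frequent nodes:
s3(27) + s2(85) → 112
112 + s5(152) → 264
s4(173) + s1(185) → 358
264 + 358 → 622
Total encoded bits = sum of merged weights = 112 + 264 + 358 + 622 = 1356.

1356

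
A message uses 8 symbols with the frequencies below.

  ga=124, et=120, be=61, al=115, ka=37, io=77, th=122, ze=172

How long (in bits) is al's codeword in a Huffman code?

3

Huffman merges, smallest pair first:
combine ka(37), be(61) → 98
combine io(77), 98 → 175
combine al(115), et(120) → 235
combine th(122), ga(124) → 246
combine ze(172), 175 → 347
combine 235, 246 → 481
combine 347, 481 → 828
The subtree containing al is merged 3 times, so code length = 3.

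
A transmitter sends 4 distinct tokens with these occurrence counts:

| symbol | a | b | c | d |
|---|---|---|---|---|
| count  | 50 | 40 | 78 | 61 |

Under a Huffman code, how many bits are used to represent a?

2

Build the tree from the bottom:
combine b(40), a(50) → 90
combine d(61), c(78) → 139
combine 90, 139 → 229
a's leaf is at depth 2, giving a 2-bit codeword.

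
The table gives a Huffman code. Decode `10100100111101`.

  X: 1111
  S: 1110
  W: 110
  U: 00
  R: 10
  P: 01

Read left to right; each codeword is recognised as soon as it completes (prefix code):
  10→R | 10→R | 01→P | 00→U | 1111→X | 01→P
Decoded message: RRPUXP

RRPUXP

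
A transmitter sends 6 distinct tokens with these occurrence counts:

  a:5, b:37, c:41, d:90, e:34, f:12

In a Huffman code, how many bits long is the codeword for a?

4

Build the tree from the bottom:
combine a(5), f(12) → 17
combine 17, e(34) → 51
combine b(37), c(41) → 78
combine 51, 78 → 129
combine d(90), 129 → 219
a sits 4 levels below the root, so its codeword is 4 bits.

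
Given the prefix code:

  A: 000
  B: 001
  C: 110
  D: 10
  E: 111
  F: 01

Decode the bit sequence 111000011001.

EAFDF

Read left to right; each codeword is recognised as soon as it completes (prefix code):
  111→E | 000→A | 01→F | 10→D | 01→F
Decoded message: EAFDF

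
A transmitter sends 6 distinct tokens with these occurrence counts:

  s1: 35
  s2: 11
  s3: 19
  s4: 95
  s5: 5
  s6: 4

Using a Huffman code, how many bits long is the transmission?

311

Greedily combine the two least-frequent nodes:
combine s6(4), s5(5) → 9
combine 9, s2(11) → 20
combine s3(19), 20 → 39
combine s1(35), 39 → 74
combine 74, s4(95) → 169
Total encoded bits = sum of merged weights = 9 + 20 + 39 + 74 + 169 = 311.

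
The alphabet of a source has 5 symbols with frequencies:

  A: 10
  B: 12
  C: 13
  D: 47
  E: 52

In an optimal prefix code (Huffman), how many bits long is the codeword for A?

4

Huffman merges, smallest pair first:
combine A(10), B(12) → 22
combine C(13), 22 → 35
combine 35, D(47) → 82
combine E(52), 82 → 134
A's leaf is at depth 4, giving a 4-bit codeword.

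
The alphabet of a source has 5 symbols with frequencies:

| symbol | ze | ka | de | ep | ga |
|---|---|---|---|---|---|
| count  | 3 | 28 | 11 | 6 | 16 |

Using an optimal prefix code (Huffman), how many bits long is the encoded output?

Greedily combine the two least-frequent nodes:
combine ze(3), ep(6) → 9
combine 9, de(11) → 20
combine ga(16), 20 → 36
combine ka(28), 36 → 64
The encoded length is the sum of every internal node's weight: 9 + 20 + 36 + 64 = 129 bits.

129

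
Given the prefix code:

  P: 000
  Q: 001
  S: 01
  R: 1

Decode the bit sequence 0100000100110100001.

SPQQRSPS

Read left to right; each codeword is recognised as soon as it completes (prefix code):
  01→S | 000→P | 001→Q | 001→Q | 1→R | 01→S | 000→P | 01→S
Decoded message: SPQQRSPS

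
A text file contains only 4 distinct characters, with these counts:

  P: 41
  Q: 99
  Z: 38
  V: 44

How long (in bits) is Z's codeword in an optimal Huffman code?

3

Huffman merges, smallest pair first:
Z(38) + P(41) → 79
V(44) + 79 → 123
Q(99) + 123 → 222
The subtree containing Z is merged 3 times, so code length = 3.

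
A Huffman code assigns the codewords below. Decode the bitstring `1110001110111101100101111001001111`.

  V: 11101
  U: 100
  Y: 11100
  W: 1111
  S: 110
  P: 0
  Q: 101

Read left to right; each codeword is recognised as soon as it completes (prefix code):
  11100→Y | 0→P | 11101→V | 11101→V | 100→U | 101→Q | 11100→Y | 100→U | 1111→W
Decoded message: YPVVUQYUW

YPVVUQYUW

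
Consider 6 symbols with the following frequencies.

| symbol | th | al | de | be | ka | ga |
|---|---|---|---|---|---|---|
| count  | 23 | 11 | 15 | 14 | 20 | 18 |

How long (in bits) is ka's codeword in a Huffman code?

2

Build the tree from the bottom:
combine al(11), be(14) → 25
combine de(15), ga(18) → 33
combine ka(20), th(23) → 43
combine 25, 33 → 58
combine 43, 58 → 101
ka sits 2 levels below the root, so its codeword is 2 bits.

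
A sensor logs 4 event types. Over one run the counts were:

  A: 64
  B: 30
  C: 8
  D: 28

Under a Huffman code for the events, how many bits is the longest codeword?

3

Merge the two lowest-weight nodes at each step:
C(8) + D(28) → 36
B(30) + 36 → 66
A(64) + 66 → 130
The rarest symbols sit at the bottom; the longest codeword is 3 bits.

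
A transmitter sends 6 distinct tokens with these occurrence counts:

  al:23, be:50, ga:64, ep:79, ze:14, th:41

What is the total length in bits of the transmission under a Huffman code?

657

Merge the two smallest weights repeatedly:
combine ze(14), al(23) → 37
combine 37, th(41) → 78
combine be(50), ga(64) → 114
combine 78, ep(79) → 157
combine 114, 157 → 271
Total encoded bits = sum of merged weights = 37 + 78 + 114 + 157 + 271 = 657.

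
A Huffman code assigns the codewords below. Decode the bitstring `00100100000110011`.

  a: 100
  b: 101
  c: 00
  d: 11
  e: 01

Read left to right; each codeword is recognised as soon as it completes (prefix code):
  00→c | 100→a | 100→a | 00→c | 01→e | 100→a | 11→d
Decoded message: caacead

caacead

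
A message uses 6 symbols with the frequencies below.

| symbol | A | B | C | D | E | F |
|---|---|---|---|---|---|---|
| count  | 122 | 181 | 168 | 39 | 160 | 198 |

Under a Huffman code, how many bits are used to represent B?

2

Huffman merges, smallest pair first:
D(39) + A(122) → 161
E(160) + 161 → 321
C(168) + B(181) → 349
F(198) + 321 → 519
349 + 519 → 868
B's leaf is at depth 2, giving a 2-bit codeword.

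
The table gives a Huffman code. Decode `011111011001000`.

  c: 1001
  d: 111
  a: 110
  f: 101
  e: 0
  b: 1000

Read left to right; each codeword is recognised as soon as it completes (prefix code):
  0→e | 111→d | 110→a | 110→a | 0→e | 1000→b
Decoded message: edaaeb

edaaeb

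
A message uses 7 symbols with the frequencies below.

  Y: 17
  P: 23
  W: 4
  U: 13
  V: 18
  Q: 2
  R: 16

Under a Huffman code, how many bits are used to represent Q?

4

Huffman merges, smallest pair first:
Q(2) + W(4) → 6
6 + U(13) → 19
R(16) + Y(17) → 33
V(18) + 19 → 37
P(23) + 33 → 56
37 + 56 → 93
Q sits 4 levels below the root, so its codeword is 4 bits.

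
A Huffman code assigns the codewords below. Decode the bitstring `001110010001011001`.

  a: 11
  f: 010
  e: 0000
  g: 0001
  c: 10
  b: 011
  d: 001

Read left to right; each codeword is recognised as soon as it completes (prefix code):
  001→d | 11→a | 001→d | 0001→g | 011→b | 001→d
Decoded message: dadgbd

dadgbd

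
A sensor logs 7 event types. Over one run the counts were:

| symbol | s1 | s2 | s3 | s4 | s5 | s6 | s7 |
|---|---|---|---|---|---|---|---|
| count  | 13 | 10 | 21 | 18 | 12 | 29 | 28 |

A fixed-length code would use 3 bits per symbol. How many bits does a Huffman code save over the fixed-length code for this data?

35

Fixed-length: 3 bits × 131 symbols = 393 bits.
Huffman merges:
combine s2(10), s5(12) → 22
combine s1(13), s4(18) → 31
combine s3(21), 22 → 43
combine s7(28), s6(29) → 57
combine 31, 43 → 74
combine 57, 74 → 131
Huffman total = 22 + 31 + 43 + 57 + 74 + 131 = 358 bits.
Saving = 393 − 358 = 35 bits.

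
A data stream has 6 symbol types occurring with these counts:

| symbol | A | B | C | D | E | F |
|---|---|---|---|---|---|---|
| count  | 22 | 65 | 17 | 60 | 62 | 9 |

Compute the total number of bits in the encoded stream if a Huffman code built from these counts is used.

Greedily combine the two least-frequent nodes:
merge F(9) and C(17): 26
merge A(22) and 26: 48
merge 48 and D(60): 108
merge E(62) and B(65): 127
merge 108 and 127: 235
Total encoded bits = sum of merged weights = 26 + 48 + 108 + 127 + 235 = 544.

544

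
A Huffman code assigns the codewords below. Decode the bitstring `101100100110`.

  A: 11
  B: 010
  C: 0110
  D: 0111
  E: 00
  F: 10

Read left to right; each codeword is recognised as soon as it completes (prefix code):
  10→F | 11→A | 00→E | 10→F | 0110→C
Decoded message: FAEFC

FAEFC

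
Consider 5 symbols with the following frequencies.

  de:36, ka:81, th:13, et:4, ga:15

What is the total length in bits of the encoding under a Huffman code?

266

Build the Huffman tree bottom-up:
combine et(4), th(13) → 17
combine ga(15), 17 → 32
combine 32, de(36) → 68
combine 68, ka(81) → 149
Each symbol's bit-cost is frequency × depth; summing gives 266 bits (equivalently 17 + 32 + 68 + 149).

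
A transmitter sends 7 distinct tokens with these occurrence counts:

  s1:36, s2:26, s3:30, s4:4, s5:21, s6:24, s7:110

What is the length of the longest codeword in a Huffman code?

5

Merge the two lowest-weight nodes at each step:
merge s4(4) and s5(21): 25
merge s6(24) and 25: 49
merge s2(26) and s3(30): 56
merge s1(36) and 49: 85
merge 56 and 85: 141
merge s7(110) and 141: 251
Maximum depth reached is 5.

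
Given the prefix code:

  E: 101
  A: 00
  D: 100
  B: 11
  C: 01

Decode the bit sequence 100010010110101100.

Read left to right; each codeword is recognised as soon as it completes (prefix code):
  100→D | 01→C | 00→A | 101→E | 101→E | 01→C | 100→D
Decoded message: DCAEECD

DCAEECD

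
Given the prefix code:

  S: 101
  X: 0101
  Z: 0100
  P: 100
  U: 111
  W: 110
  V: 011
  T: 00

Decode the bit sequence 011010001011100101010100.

VZXWXXT

Read left to right; each codeword is recognised as soon as it completes (prefix code):
  011→V | 0100→Z | 0101→X | 110→W | 0101→X | 0101→X | 00→T
Decoded message: VZXWXXT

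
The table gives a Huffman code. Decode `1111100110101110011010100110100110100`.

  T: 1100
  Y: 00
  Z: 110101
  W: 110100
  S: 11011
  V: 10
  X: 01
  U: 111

Read left to right; each codeword is recognised as soon as it completes (prefix code):
  111→U | 1100→T | 110101→Z | 1100→T | 110101→Z | 00→Y | 110100→W | 110100→W
Decoded message: UTZTZYWW

UTZTZYWW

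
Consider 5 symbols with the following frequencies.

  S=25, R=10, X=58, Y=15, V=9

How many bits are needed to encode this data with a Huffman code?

Greedily combine the two least-frequent nodes:
merge V(9) and R(10): 19
merge Y(15) and 19: 34
merge S(25) and 34: 59
merge X(58) and 59: 117
Total encoded bits = sum of merged weights = 19 + 34 + 59 + 117 = 229.

229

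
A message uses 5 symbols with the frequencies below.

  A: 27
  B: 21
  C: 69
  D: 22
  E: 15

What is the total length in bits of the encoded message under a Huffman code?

Merge the two smallest weights repeatedly:
E(15) + B(21) → 36
D(22) + A(27) → 49
36 + 49 → 85
C(69) + 85 → 154
The encoded length is the sum of every internal node's weight: 36 + 49 + 85 + 154 = 324 bits.

324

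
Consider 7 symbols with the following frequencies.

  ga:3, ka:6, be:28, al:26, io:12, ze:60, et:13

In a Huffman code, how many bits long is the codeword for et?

3

Repeatedly merge the two smallest:
ga(3) + ka(6) → 9
9 + io(12) → 21
et(13) + 21 → 34
al(26) + be(28) → 54
34 + 54 → 88
ze(60) + 88 → 148
et's leaf is at depth 3, giving a 3-bit codeword.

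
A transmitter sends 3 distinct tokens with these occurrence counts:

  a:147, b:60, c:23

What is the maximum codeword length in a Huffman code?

2

Merge the two lowest-weight nodes at each step:
c(23) + b(60) → 83
83 + a(147) → 230
The first pair merged (c, b) ends up deepest, at depth 2.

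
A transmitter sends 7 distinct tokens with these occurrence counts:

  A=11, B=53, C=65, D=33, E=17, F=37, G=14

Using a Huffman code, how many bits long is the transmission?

597

Build the Huffman tree bottom-up:
merge A(11) and G(14): 25
merge E(17) and 25: 42
merge D(33) and F(37): 70
merge 42 and B(53): 95
merge C(65) and 70: 135
merge 95 and 135: 230
Each symbol's bit-cost is frequency × depth; summing gives 597 bits (equivalently 25 + 42 + 70 + 95 + 135 + 230).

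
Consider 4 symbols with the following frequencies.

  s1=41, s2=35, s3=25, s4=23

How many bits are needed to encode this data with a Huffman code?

Build the Huffman tree bottom-up:
s4(23) + s3(25) → 48
s2(35) + s1(41) → 76
48 + 76 → 124
Each symbol's bit-cost is frequency × depth; summing gives 248 bits (equivalently 48 + 76 + 124).

248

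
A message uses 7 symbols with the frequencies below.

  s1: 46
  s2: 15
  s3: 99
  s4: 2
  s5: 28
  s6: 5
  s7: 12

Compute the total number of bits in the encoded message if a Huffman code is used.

437

Greedily combine the two least-frequent nodes:
s4(2) + s6(5) → 7
7 + s7(12) → 19
s2(15) + 19 → 34
s5(28) + 34 → 62
s1(46) + 62 → 108
s3(99) + 108 → 207
Total encoded bits = sum of merged weights = 7 + 19 + 34 + 62 + 108 + 207 = 437.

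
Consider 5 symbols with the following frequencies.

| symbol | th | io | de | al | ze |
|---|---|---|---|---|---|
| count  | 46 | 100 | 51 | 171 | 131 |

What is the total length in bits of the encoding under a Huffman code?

Build the Huffman tree bottom-up:
merge th(46) and de(51): 97
merge 97 and io(100): 197
merge ze(131) and al(171): 302
merge 197 and 302: 499
The encoded length is the sum of every internal node's weight: 97 + 197 + 302 + 499 = 1095 bits.

1095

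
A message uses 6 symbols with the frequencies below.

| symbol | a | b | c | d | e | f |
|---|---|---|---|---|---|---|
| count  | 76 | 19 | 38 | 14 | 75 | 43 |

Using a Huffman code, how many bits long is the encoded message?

Build the Huffman tree bottom-up:
merge d(14) and b(19): 33
merge 33 and c(38): 71
merge f(43) and 71: 114
merge e(75) and a(76): 151
merge 114 and 151: 265
The encoded length is the sum of every internal node's weight: 33 + 71 + 114 + 151 + 265 = 634 bits.

634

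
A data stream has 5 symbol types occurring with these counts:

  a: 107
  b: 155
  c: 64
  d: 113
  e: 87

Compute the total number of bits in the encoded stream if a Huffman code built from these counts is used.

1203

Greedily combine the two least-frequent nodes:
combine c(64), e(87) → 151
combine a(107), d(113) → 220
combine 151, b(155) → 306
combine 220, 306 → 526
The encoded length is the sum of every internal node's weight: 151 + 220 + 306 + 526 = 1203 bits.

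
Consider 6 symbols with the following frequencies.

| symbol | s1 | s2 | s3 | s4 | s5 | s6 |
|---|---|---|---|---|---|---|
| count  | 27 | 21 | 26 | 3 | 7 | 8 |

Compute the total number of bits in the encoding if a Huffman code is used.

212

Build the Huffman tree bottom-up:
s4(3) + s5(7) → 10
s6(8) + 10 → 18
18 + s2(21) → 39
s3(26) + s1(27) → 53
39 + 53 → 92
Total encoded bits = sum of merged weights = 10 + 18 + 39 + 53 + 92 = 212.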